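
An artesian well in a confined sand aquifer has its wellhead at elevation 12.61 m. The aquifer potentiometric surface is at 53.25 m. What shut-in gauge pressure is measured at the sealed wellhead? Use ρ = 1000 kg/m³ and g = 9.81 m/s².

P ≈ 399 kPa

Head above the cap: Δh = 53.25 − 12.61 = 40.64 m.
P = ρgΔh = 1000 × 9.81 × 40.64 = 398678 Pa ≈ 399 kPa.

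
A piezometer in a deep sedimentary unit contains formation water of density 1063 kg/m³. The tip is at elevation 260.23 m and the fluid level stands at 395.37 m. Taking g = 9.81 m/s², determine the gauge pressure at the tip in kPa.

Pressure head ψ = h − z = 395.37 − 260.23 = 135.14 m.
P = ρgψ = 1063 × 9.81 × 135.14 = 1409244 Pa ≈ 1410 kPa.

P ≈ 1410 kPa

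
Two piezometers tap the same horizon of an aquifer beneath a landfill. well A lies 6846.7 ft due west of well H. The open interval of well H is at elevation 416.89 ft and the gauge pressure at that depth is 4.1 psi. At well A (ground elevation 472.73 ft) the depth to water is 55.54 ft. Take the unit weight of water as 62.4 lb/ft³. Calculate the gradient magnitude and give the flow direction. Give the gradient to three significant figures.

i ≈ 0.00134; groundwater flows toward the west

Pressure head at well H: ψ = 144·P/γ = 144 × 4.1 / 62.4 = 9.46 ft.
Total head at well H: h = z + ψ = 416.89 + 9.46 = 426.35 ft.
Total head at well A: h = 472.73 − 55.54 = 417.19 ft.
Head difference: h(well H) − h(well A) = 426.35 − 417.19 = 9.16 ft.
Hydraulic gradient: i = |Δh| / L = 9.16 / 6846.7 = 0.00134.
Flow is from higher to lower head: from well H toward well A, i.e. toward the west.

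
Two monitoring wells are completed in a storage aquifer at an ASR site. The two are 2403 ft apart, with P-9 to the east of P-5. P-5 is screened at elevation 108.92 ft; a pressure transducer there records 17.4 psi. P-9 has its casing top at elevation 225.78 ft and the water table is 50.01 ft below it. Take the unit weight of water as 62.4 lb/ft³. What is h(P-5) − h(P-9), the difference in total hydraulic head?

Pressure head at P-5: ψ = 144·P/γ = 144 × 17.4 / 62.4 = 40.15 ft.
Total head at P-5: h = z + ψ = 108.92 + 40.15 = 149.07 ft.
Total head at P-9: h = 225.78 − 50.01 = 175.77 ft.
Head difference: h(P-5) − h(P-9) = 149.07 − 175.77 = -26.70 ft.

Δh ≈ -26.70 ft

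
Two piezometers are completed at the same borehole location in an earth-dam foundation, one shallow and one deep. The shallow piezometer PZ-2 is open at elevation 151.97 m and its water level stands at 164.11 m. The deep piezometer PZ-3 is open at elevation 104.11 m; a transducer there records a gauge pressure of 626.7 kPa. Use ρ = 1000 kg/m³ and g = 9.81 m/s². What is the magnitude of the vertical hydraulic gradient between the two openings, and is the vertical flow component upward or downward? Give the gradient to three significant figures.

|i_v| ≈ 0.0811; vertical flow is upward

Total head at PZ-2: h = 164.11 m (water level in the standpipe).
Pressure head at PZ-3: ψ = P/(ρg) = 626.7×1000 / (1000 × 9.81) = 63.88 m.
Total head at PZ-3: h = z + ψ = 104.11 + 63.88 = 167.99 m.
Δh = h(PZ-2) − h(PZ-3) = 164.11 − 167.99 = -3.88 m.
Vertical separation Δz = 151.97 − 104.11 = 47.86 m.
|i_v| = |Δh| / Δz = 3.88 / 47.86 = 0.0811.
Head is higher in the deep piezometer, so vertical flow is upward (discharge condition).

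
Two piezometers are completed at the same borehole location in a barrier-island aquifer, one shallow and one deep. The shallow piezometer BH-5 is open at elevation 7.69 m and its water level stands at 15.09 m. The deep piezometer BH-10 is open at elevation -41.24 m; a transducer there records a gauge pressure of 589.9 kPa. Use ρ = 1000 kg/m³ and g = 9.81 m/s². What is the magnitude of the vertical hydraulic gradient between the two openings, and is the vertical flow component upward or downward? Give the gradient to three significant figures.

|i_v| ≈ 0.0777; vertical flow is upward

Total head at BH-5: h = 15.09 m (water level in the standpipe).
Pressure head at BH-10: ψ = P/(ρg) = 589.9×1000 / (1000 × 9.81) = 60.13 m.
Total head at BH-10: h = z + ψ = -41.24 + 60.13 = 18.89 m.
Δh = h(BH-5) − h(BH-10) = 15.09 − 18.89 = -3.80 m.
Vertical separation Δz = 7.69 − (-41.24) = 48.93 m.
|i_v| = |Δh| / Δz = 3.80 / 48.93 = 0.0777.
Head is higher in the deep piezometer, so vertical flow is upward (discharge condition).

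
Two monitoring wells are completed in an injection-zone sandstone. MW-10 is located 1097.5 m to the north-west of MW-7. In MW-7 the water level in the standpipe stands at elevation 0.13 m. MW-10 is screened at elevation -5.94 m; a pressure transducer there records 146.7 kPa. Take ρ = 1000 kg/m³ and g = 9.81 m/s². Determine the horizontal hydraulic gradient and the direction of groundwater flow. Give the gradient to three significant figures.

Total head at MW-7: h = 0.13 m (water level in the piezometer is the total head).
Pressure head at MW-10: ψ = P/(ρg) = 146.7×1000 / (1000 × 9.81) = 14.95 m.
Total head at MW-10: h = z + ψ = -5.94 + 14.95 = 9.01 m.
Head difference: h(MW-7) − h(MW-10) = 0.13 − 9.01 = -8.88 m.
Hydraulic gradient: i = |Δh| / L = 8.88 / 1097.5 = 0.00809.
Flow is from higher to lower head: from MW-10 toward MW-7, i.e. toward the south-east.

i ≈ 0.00809; groundwater flows toward the south-east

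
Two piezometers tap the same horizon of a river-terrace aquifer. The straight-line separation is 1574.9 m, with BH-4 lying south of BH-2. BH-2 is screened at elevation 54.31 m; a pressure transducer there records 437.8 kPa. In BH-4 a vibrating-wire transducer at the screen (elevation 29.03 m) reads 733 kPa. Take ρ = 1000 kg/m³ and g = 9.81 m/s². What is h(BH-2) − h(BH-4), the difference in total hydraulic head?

Δh ≈ -4.81 m

Pressure head at BH-2: ψ = P/(ρg) = 437.8×1000 / (1000 × 9.81) = 44.63 m.
Total head at BH-2: h = z + ψ = 54.31 + 44.63 = 98.94 m.
Pressure head at BH-4: ψ = P/(ρg) = 733×1000 / (1000 × 9.81) = 74.72 m.
Total head at BH-4: h = z + ψ = 29.03 + 74.72 = 103.75 m.
Head difference: h(BH-2) − h(BH-4) = 98.94 − 103.75 = -4.81 m.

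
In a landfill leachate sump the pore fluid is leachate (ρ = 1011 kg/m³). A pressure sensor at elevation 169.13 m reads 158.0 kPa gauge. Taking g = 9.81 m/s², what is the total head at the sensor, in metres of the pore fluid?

h ≈ 185.06 m

ψ = P/(ρg) = 158.0×1000 / (1011 × 9.81) = 15.93 m.
h = z + ψ = 169.13 + 15.93 = 185.06 m.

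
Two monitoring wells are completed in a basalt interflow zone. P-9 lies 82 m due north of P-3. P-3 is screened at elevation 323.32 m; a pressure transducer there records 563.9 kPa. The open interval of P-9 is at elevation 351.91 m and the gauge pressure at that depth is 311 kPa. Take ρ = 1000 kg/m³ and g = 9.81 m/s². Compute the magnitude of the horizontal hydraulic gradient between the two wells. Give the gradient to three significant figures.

Pressure head at P-3: ψ = P/(ρg) = 563.9×1000 / (1000 × 9.81) = 57.48 m.
Total head at P-3: h = z + ψ = 323.32 + 57.48 = 380.80 m.
Pressure head at P-9: ψ = P/(ρg) = 311×1000 / (1000 × 9.81) = 31.70 m.
Total head at P-9: h = z + ψ = 351.91 + 31.70 = 383.61 m.
Head difference: h(P-3) − h(P-9) = 380.80 − 383.61 = -2.81 m.
Hydraulic gradient: i = |Δh| / L = 2.81 / 82 = 0.0343.

i ≈ 0.0343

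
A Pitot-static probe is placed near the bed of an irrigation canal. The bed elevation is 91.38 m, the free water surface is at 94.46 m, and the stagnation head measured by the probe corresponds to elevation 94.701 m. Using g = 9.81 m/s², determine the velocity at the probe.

Near the bed, under hydrostatic conditions, the piezometric head (z + ψ) equals the free-surface elevation, 94.46 m.
Velocity head = total − piezometric = 94.701 − 94.46 = 0.241 m.
v = √(2g·h_v) = √(2 × 9.81 × 0.241) = 2.17 m/s.

v ≈ 2.17 m/s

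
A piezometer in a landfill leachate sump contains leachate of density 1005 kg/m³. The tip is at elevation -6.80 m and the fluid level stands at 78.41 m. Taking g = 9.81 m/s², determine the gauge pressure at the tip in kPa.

Pressure head ψ = h − z = 78.41 − (-6.80) = 85.21 m.
P = ρgψ = 1005 × 9.81 × 85.21 = 840090 Pa ≈ 840 kPa.

P ≈ 840 kPa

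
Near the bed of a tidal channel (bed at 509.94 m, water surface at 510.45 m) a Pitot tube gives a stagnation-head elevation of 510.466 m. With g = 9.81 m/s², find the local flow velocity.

Near the bed, under hydrostatic conditions, the piezometric head (z + ψ) equals the free-surface elevation, 510.45 m.
Velocity head = total − piezometric = 510.466 − 510.45 = 0.016 m.
v = √(2g·h_v) = √(2 × 9.81 × 0.016) = 0.560 m/s.

v ≈ 0.560 m/s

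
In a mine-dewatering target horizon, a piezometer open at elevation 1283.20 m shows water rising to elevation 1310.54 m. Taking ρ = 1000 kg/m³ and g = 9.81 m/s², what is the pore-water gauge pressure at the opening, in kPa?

Pressure head ψ = h − z = 1310.54 − 1283.20 = 27.34 m.
P = ρgψ = 1000 × 9.81 × 27.34 = 268205 Pa ≈ 268 kPa.

P ≈ 268 kPa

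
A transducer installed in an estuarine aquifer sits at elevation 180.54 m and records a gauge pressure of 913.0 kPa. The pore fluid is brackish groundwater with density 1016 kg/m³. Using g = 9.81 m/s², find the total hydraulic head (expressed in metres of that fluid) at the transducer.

ψ = P/(ρg) = 913.0×1000 / (1016 × 9.81) = 91.60 m.
h = z + ψ = 180.54 + 91.60 = 272.14 m.

h ≈ 272.14 m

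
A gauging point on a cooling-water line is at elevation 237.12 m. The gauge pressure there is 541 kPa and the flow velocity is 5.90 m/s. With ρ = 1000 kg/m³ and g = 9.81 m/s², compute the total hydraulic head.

h ≈ 294.04 m

Pressure head ψ = P/(ρg) = 541×1000 / (1000 × 9.81) = 55.15 m.
Velocity head = v²/(2g) = 5.90² / (2 × 9.81) = 1.774 m.
h = z + ψ + v²/(2g) = 237.12 + 55.15 + 1.774 = 294.04 m.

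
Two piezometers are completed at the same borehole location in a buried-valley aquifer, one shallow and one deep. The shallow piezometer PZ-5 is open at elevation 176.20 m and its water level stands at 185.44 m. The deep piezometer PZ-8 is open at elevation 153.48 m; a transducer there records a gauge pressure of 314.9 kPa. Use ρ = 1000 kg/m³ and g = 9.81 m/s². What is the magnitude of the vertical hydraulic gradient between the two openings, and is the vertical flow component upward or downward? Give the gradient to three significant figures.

Total head at PZ-5: h = 185.44 m (water level in the standpipe).
Pressure head at PZ-8: ψ = P/(ρg) = 314.9×1000 / (1000 × 9.81) = 32.10 m.
Total head at PZ-8: h = z + ψ = 153.48 + 32.10 = 185.58 m.
Δh = h(PZ-5) − h(PZ-8) = 185.44 − 185.58 = -0.14 m.
Vertical separation Δz = 176.20 − 153.48 = 22.72 m.
|i_v| = |Δh| / Δz = 0.14 / 22.72 = 0.00616.
Head is higher in the deep piezometer, so vertical flow is upward (discharge condition).

|i_v| ≈ 0.00616; vertical flow is upward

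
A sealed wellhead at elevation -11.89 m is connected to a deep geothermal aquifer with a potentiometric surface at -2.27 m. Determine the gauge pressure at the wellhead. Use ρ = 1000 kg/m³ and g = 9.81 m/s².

Head above the cap: Δh = -2.27 − (-11.89) = 9.62 m.
P = ρgΔh = 1000 × 9.81 × 9.62 = 94372 Pa ≈ 94.4 kPa.

P ≈ 94.4 kPa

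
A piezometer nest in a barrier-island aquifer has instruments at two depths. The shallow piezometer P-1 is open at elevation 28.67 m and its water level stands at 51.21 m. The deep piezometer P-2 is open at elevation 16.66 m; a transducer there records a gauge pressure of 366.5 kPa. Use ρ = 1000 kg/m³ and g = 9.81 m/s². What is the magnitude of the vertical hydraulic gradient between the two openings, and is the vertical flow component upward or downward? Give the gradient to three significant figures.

Total head at P-1: h = 51.21 m (water level in the standpipe).
Pressure head at P-2: ψ = P/(ρg) = 366.5×1000 / (1000 × 9.81) = 37.36 m.
Total head at P-2: h = z + ψ = 16.66 + 37.36 = 54.02 m.
Δh = h(P-1) − h(P-2) = 51.21 − 54.02 = -2.81 m.
Vertical separation Δz = 28.67 − 16.66 = 12.01 m.
|i_v| = |Δh| / Δz = 2.81 / 12.01 = 0.234.
Head is higher in the deep piezometer, so vertical flow is upward (discharge condition).

|i_v| ≈ 0.234; vertical flow is upward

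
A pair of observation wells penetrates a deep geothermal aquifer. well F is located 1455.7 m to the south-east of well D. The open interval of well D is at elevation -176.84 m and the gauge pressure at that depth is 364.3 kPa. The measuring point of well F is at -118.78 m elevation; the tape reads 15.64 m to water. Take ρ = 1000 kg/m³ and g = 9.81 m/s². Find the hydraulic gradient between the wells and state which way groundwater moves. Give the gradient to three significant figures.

i ≈ 0.00363; groundwater flows toward the north-west

Pressure head at well D: ψ = P/(ρg) = 364.3×1000 / (1000 × 9.81) = 37.14 m.
Total head at well D: h = z + ψ = -176.84 + 37.14 = -139.70 m.
Total head at well F: h = -118.78 − 15.64 = -134.42 m.
Head difference: h(well D) − h(well F) = -139.70 − (-134.42) = -5.28 m.
Hydraulic gradient: i = |Δh| / L = 5.28 / 1455.7 = 0.00363.
Flow is from higher to lower head: from well F toward well D, i.e. toward the north-west.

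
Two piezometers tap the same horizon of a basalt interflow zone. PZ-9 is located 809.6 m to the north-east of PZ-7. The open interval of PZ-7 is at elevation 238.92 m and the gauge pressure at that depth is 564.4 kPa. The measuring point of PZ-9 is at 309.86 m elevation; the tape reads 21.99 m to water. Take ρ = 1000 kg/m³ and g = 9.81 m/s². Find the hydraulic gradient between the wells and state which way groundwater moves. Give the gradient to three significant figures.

i ≈ 0.0106; groundwater flows toward the north-east

Pressure head at PZ-7: ψ = P/(ρg) = 564.4×1000 / (1000 × 9.81) = 57.53 m.
Total head at PZ-7: h = z + ψ = 238.92 + 57.53 = 296.45 m.
Total head at PZ-9: h = 309.86 − 21.99 = 287.87 m.
Head difference: h(PZ-7) − h(PZ-9) = 296.45 − 287.87 = 8.58 m.
Hydraulic gradient: i = |Δh| / L = 8.58 / 809.6 = 0.0106.
Flow is from higher to lower head: from PZ-7 toward PZ-9, i.e. toward the north-east.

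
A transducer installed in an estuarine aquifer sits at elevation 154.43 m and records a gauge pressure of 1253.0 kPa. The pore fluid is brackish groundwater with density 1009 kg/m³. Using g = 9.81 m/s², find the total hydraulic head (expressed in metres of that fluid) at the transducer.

ψ = P/(ρg) = 1253.0×1000 / (1009 × 9.81) = 126.59 m.
h = z + ψ = 154.43 + 126.59 = 281.02 m.

h ≈ 281.02 m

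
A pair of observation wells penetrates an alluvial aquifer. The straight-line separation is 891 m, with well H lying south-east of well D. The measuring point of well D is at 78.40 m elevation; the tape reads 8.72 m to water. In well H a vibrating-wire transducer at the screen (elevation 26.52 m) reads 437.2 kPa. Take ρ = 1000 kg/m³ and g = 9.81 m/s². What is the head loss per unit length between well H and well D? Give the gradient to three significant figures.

i ≈ 0.00158 m/m

Total head at well D: h = 78.40 − 8.72 = 69.68 m.
Pressure head at well H: ψ = P/(ρg) = 437.2×1000 / (1000 × 9.81) = 44.57 m.
Total head at well H: h = z + ψ = 26.52 + 44.57 = 71.09 m.
Head difference: h(well D) − h(well H) = 69.68 − 71.09 = -1.41 m.
Hydraulic gradient: i = |Δh| / L = 1.41 / 891 = 0.00158.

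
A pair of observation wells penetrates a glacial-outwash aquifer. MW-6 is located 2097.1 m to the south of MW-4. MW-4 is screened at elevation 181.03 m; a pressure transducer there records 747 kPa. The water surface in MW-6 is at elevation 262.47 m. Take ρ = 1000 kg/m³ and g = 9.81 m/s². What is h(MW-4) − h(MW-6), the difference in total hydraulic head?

Δh ≈ -5.29 m

Pressure head at MW-4: ψ = P/(ρg) = 747×1000 / (1000 × 9.81) = 76.15 m.
Total head at MW-4: h = z + ψ = 181.03 + 76.15 = 257.18 m.
Total head at MW-6: h = 262.47 m (water level in the piezometer is the total head).
Head difference: h(MW-4) − h(MW-6) = 257.18 − 262.47 = -5.29 m.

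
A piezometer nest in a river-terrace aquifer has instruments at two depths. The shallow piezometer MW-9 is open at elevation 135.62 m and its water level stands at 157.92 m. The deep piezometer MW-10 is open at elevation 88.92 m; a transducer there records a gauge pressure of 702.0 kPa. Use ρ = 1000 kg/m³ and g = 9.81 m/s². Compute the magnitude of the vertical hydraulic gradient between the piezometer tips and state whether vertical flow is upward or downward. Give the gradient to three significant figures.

|i_v| ≈ 0.0548; vertical flow is upward

Total head at MW-9: h = 157.92 m (water level in the standpipe).
Pressure head at MW-10: ψ = P/(ρg) = 702.0×1000 / (1000 × 9.81) = 71.56 m.
Total head at MW-10: h = z + ψ = 88.92 + 71.56 = 160.48 m.
Δh = h(MW-9) − h(MW-10) = 157.92 − 160.48 = -2.56 m.
Vertical separation Δz = 135.62 − 88.92 = 46.70 m.
|i_v| = |Δh| / Δz = 2.56 / 46.70 = 0.0548.
Head is higher in the deep piezometer, so vertical flow is upward (discharge condition).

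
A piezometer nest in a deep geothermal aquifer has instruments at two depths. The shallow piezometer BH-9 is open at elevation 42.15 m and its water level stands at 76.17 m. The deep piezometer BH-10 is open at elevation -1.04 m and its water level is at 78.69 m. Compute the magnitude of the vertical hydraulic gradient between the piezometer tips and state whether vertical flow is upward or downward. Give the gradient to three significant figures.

|i_v| ≈ 0.0583; vertical flow is upward

Total head at BH-9: h = 76.17 m (water level in the standpipe).
Total head at BH-10: h = 78.69 m.
Δh = h(BH-9) − h(BH-10) = 76.17 − 78.69 = -2.52 m.
Vertical separation Δz = 42.15 − (-1.04) = 43.19 m.
|i_v| = |Δh| / Δz = 2.52 / 43.19 = 0.0583.
Head is higher in the deep piezometer, so vertical flow is upward (discharge condition).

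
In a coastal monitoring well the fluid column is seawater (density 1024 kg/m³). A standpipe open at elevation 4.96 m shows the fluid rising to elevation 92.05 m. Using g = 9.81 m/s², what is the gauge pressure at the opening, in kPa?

Pressure head ψ = h − z = 92.05 − 4.96 = 87.09 m.
P = ρgψ = 1024 × 9.81 × 87.09 = 874857 Pa ≈ 875 kPa.

P ≈ 875 kPa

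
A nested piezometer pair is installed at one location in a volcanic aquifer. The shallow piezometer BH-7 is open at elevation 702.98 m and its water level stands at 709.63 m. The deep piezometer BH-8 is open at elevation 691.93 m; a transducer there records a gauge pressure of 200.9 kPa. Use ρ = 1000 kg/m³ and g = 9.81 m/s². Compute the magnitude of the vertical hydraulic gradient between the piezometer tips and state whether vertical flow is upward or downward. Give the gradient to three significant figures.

Total head at BH-7: h = 709.63 m (water level in the standpipe).
Pressure head at BH-8: ψ = P/(ρg) = 200.9×1000 / (1000 × 9.81) = 20.48 m.
Total head at BH-8: h = z + ψ = 691.93 + 20.48 = 712.41 m.
Δh = h(BH-7) − h(BH-8) = 709.63 − 712.41 = -2.78 m.
Vertical separation Δz = 702.98 − 691.93 = 11.05 m.
|i_v| = |Δh| / Δz = 2.78 / 11.05 = 0.252.
Head is higher in the deep piezometer, so vertical flow is upward (discharge condition).

|i_v| ≈ 0.252; vertical flow is upward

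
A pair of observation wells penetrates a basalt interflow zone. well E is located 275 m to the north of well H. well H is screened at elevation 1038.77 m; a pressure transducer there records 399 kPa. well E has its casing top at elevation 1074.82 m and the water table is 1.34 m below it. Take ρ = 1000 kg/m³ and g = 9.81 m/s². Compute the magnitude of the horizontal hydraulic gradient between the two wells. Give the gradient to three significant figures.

i ≈ 0.0217

Pressure head at well H: ψ = P/(ρg) = 399×1000 / (1000 × 9.81) = 40.67 m.
Total head at well H: h = z + ψ = 1038.77 + 40.67 = 1079.44 m.
Total head at well E: h = 1074.82 − 1.34 = 1073.48 m.
Head difference: h(well H) − h(well E) = 1079.44 − 1073.48 = 5.96 m.
Hydraulic gradient: i = |Δh| / L = 5.96 / 275 = 0.0217.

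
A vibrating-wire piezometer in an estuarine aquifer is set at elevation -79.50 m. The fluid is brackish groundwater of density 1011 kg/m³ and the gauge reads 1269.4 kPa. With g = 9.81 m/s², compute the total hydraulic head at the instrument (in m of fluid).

ψ = P/(ρg) = 1269.4×1000 / (1011 × 9.81) = 127.99 m.
h = z + ψ = -79.50 + 127.99 = 48.49 m.

h ≈ 48.49 m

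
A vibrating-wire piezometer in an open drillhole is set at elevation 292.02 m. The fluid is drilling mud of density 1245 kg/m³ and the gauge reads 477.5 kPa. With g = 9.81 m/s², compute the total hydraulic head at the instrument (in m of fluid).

ψ = P/(ρg) = 477.5×1000 / (1245 × 9.81) = 39.10 m.
h = z + ψ = 292.02 + 39.10 = 331.12 m.

h ≈ 331.12 m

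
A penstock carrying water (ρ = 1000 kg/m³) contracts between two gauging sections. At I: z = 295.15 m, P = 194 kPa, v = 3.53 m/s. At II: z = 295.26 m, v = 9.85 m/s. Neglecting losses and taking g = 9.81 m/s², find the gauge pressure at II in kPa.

P₂ ≈ 151 kPa

Pressure head at I: ψ₁ = P₁/(ρg) = 194×1000 / (1000 × 9.81) = 19.78 m.
Velocity heads: v₁²/2g = 3.53²/19.62 = 0.635 m; v₂²/2g = 9.85²/19.62 = 4.945 m.
Total head H = z₁ + ψ₁ + v₁²/2g = 295.15 + 19.78 + 0.635 = 315.56 m.
ψ₂ = H − z₂ − v₂²/2g = 315.56 − 295.26 − 4.945 = 15.36 m.
P₂ = ρgψ₂ = 1000 × 9.81 × 15.36 ≈ 151 kPa.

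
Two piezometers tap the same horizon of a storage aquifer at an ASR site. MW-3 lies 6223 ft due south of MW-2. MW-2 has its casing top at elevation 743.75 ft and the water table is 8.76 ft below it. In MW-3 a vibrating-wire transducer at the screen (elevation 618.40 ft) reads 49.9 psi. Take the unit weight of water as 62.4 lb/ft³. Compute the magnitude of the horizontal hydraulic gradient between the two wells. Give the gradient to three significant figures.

i ≈ 0.000231

Total head at MW-2: h = 743.75 − 8.76 = 734.99 ft.
Pressure head at MW-3: ψ = 144·P/γ = 144 × 49.9 / 62.4 = 115.15 ft.
Total head at MW-3: h = z + ψ = 618.40 + 115.15 = 733.55 ft.
Head difference: h(MW-2) − h(MW-3) = 734.99 − 733.55 = 1.44 ft.
Hydraulic gradient: i = |Δh| / L = 1.44 / 6223 = 0.000231.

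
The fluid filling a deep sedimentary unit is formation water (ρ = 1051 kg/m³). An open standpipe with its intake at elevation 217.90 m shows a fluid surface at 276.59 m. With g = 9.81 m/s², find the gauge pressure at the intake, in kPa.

P ≈ 605 kPa

Pressure head ψ = h − z = 276.59 − 217.90 = 58.69 m.
P = ρgψ = 1051 × 9.81 × 58.69 = 605112 Pa ≈ 605 kPa.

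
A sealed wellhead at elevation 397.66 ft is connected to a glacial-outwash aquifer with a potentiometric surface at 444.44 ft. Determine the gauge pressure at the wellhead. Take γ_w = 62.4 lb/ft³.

Head above the cap: Δh = 444.44 − 397.66 = 46.78 ft.
P = γΔh/144 = 62.4 × 46.78 / 144 = 20.3 psi.

P ≈ 20.3 psi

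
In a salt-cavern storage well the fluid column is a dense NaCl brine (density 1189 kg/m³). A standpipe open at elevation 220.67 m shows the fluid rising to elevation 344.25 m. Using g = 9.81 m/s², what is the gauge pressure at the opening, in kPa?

Pressure head ψ = h − z = 344.25 − 220.67 = 123.58 m.
P = ρgψ = 1189 × 9.81 × 123.58 = 1441448 Pa ≈ 1440 kPa.

P ≈ 1440 kPa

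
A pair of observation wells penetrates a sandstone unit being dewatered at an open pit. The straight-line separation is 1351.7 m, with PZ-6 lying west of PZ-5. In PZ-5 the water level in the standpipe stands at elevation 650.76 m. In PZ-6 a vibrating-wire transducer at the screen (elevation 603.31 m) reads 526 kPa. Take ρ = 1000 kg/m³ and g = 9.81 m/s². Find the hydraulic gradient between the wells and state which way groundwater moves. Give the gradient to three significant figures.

i ≈ 0.00456; groundwater flows toward the east

Total head at PZ-5: h = 650.76 m (water level in the piezometer is the total head).
Pressure head at PZ-6: ψ = P/(ρg) = 526×1000 / (1000 × 9.81) = 53.62 m.
Total head at PZ-6: h = z + ψ = 603.31 + 53.62 = 656.93 m.
Head difference: h(PZ-5) − h(PZ-6) = 650.76 − 656.93 = -6.17 m.
Hydraulic gradient: i = |Δh| / L = 6.17 / 1351.7 = 0.00456.
Flow is from higher to lower head: from PZ-6 toward PZ-5, i.e. toward the east.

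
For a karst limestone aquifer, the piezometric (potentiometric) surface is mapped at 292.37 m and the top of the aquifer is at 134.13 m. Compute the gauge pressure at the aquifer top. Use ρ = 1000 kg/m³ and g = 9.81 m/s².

P ≈ 1550 kPa

Pressure head at the aquifer top: ψ = h − z = 292.37 − 134.13 = 158.24 m.
P = ρgψ = 1000 × 9.81 × 158.24 = 1552334 Pa ≈ 1550 kPa.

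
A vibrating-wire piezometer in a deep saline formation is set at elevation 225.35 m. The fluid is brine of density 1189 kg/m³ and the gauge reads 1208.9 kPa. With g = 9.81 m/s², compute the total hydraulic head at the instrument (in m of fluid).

h ≈ 328.99 m

ψ = P/(ρg) = 1208.9×1000 / (1189 × 9.81) = 103.64 m.
h = z + ψ = 225.35 + 103.64 = 328.99 m.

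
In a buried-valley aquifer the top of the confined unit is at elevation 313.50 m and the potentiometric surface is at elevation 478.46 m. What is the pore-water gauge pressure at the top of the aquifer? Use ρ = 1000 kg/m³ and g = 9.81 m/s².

P ≈ 1620 kPa

Pressure head at the aquifer top: ψ = h − z = 478.46 − 313.50 = 164.96 m.
P = ρgψ = 1000 × 9.81 × 164.96 = 1618258 Pa ≈ 1620 kPa.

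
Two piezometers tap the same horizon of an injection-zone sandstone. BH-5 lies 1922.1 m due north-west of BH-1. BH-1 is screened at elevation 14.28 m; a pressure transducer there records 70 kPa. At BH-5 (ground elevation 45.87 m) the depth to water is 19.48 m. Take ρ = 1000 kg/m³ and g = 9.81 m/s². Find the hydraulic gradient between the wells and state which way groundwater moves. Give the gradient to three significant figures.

i ≈ 0.00259; groundwater flows toward the south-east

Pressure head at BH-1: ψ = P/(ρg) = 70×1000 / (1000 × 9.81) = 7.14 m.
Total head at BH-1: h = z + ψ = 14.28 + 7.14 = 21.42 m.
Total head at BH-5: h = 45.87 − 19.48 = 26.39 m.
Head difference: h(BH-1) − h(BH-5) = 21.42 − 26.39 = -4.97 m.
Hydraulic gradient: i = |Δh| / L = 4.97 / 1922.1 = 0.00259.
Flow is from higher to lower head: from BH-5 toward BH-1, i.e. toward the south-east.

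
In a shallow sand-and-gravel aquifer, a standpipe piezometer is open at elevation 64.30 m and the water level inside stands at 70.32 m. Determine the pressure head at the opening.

Total head h = 70.32 m (the water-surface elevation in the piezometer).
Pressure head ψ = h − z = 70.32 − 64.30 = 6.02 m.

ψ ≈ 6.02 m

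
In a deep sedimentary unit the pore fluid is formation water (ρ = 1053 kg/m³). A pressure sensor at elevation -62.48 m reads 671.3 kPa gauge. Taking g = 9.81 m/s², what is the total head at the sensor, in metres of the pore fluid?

ψ = P/(ρg) = 671.3×1000 / (1053 × 9.81) = 64.99 m.
h = z + ψ = -62.48 + 64.99 = 2.51 m.

h ≈ 2.51 m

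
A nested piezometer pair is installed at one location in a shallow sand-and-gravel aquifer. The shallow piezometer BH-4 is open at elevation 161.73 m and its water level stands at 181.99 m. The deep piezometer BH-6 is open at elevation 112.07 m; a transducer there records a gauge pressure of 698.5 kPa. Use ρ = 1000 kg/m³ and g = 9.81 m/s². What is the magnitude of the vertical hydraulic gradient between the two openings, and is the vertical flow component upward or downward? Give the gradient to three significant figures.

Total head at BH-4: h = 181.99 m (water level in the standpipe).
Pressure head at BH-6: ψ = P/(ρg) = 698.5×1000 / (1000 × 9.81) = 71.20 m.
Total head at BH-6: h = z + ψ = 112.07 + 71.20 = 183.27 m.
Δh = h(BH-4) − h(BH-6) = 181.99 − 183.27 = -1.28 m.
Vertical separation Δz = 161.73 − 112.07 = 49.66 m.
|i_v| = |Δh| / Δz = 1.28 / 49.66 = 0.0258.
Head is higher in the deep piezometer, so vertical flow is upward (discharge condition).

|i_v| ≈ 0.0258; vertical flow is upward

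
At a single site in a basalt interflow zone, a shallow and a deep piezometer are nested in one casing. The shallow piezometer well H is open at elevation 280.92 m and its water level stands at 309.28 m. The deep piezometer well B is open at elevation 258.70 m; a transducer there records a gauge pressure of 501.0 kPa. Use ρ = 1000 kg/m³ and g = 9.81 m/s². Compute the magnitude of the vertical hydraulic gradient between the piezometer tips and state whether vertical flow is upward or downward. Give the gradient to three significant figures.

Total head at well H: h = 309.28 m (water level in the standpipe).
Pressure head at well B: ψ = P/(ρg) = 501.0×1000 / (1000 × 9.81) = 51.07 m.
Total head at well B: h = z + ψ = 258.70 + 51.07 = 309.77 m.
Δh = h(well H) − h(well B) = 309.28 − 309.77 = -0.49 m.
Vertical separation Δz = 280.92 − 258.70 = 22.22 m.
|i_v| = |Δh| / Δz = 0.49 / 22.22 = 0.0221.
Head is higher in the deep piezometer, so vertical flow is upward (discharge condition).

|i_v| ≈ 0.0221; vertical flow is upward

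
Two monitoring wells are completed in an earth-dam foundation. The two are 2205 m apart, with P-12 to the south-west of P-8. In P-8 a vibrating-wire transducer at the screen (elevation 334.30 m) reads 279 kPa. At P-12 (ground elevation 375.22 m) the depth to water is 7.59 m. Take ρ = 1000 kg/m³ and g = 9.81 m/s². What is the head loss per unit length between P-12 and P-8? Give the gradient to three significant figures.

i ≈ 0.00222 m/m

Pressure head at P-8: ψ = P/(ρg) = 279×1000 / (1000 × 9.81) = 28.44 m.
Total head at P-8: h = z + ψ = 334.30 + 28.44 = 362.74 m.
Total head at P-12: h = 375.22 − 7.59 = 367.63 m.
Head difference: h(P-8) − h(P-12) = 362.74 − 367.63 = -4.89 m.
Hydraulic gradient: i = |Δh| / L = 4.89 / 2205 = 0.00222.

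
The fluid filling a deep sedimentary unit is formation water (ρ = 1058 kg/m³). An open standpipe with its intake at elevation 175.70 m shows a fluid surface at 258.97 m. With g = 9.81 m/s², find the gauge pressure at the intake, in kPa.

Pressure head ψ = h − z = 258.97 − 175.70 = 83.27 m.
P = ρgψ = 1058 × 9.81 × 83.27 = 864258 Pa ≈ 864 kPa.

P ≈ 864 kPa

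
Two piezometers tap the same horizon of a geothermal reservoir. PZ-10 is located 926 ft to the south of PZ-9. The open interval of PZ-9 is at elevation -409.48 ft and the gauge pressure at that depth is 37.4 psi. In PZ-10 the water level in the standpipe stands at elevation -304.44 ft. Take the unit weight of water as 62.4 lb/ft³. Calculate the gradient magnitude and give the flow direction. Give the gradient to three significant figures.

i ≈ 0.0202; groundwater flows toward the north

Pressure head at PZ-9: ψ = 144·P/γ = 144 × 37.4 / 62.4 = 86.31 ft.
Total head at PZ-9: h = z + ψ = -409.48 + 86.31 = -323.17 ft.
Total head at PZ-10: h = -304.44 ft (water level in the piezometer is the total head).
Head difference: h(PZ-9) − h(PZ-10) = -323.17 − (-304.44) = -18.73 ft.
Hydraulic gradient: i = |Δh| / L = 18.73 / 926 = 0.0202.
Flow is from higher to lower head: from PZ-10 toward PZ-9, i.e. toward the north.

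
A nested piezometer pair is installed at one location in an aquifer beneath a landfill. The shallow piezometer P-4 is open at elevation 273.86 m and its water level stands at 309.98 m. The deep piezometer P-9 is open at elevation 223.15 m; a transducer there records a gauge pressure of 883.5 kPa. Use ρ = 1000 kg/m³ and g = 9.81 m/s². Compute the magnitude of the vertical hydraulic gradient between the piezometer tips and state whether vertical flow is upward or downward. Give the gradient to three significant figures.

|i_v| ≈ 0.0637; vertical flow is upward

Total head at P-4: h = 309.98 m (water level in the standpipe).
Pressure head at P-9: ψ = P/(ρg) = 883.5×1000 / (1000 × 9.81) = 90.06 m.
Total head at P-9: h = z + ψ = 223.15 + 90.06 = 313.21 m.
Δh = h(P-4) − h(P-9) = 309.98 − 313.21 = -3.23 m.
Vertical separation Δz = 273.86 − 223.15 = 50.71 m.
|i_v| = |Δh| / Δz = 3.23 / 50.71 = 0.0637.
Head is higher in the deep piezometer, so vertical flow is upward (discharge condition).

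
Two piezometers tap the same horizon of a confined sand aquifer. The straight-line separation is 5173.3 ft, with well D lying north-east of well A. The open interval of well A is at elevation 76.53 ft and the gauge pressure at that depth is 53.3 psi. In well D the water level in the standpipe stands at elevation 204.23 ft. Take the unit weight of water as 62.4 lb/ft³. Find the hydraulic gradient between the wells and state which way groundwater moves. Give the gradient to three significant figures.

i ≈ 0.000909; groundwater flows toward the south-west

Pressure head at well A: ψ = 144·P/γ = 144 × 53.3 / 62.4 = 123.00 ft.
Total head at well A: h = z + ψ = 76.53 + 123.00 = 199.53 ft.
Total head at well D: h = 204.23 ft (water level in the piezometer is the total head).
Head difference: h(well A) − h(well D) = 199.53 − 204.23 = -4.70 ft.
Hydraulic gradient: i = |Δh| / L = 4.70 / 5173.3 = 0.000909.
Flow is from higher to lower head: from well D toward well A, i.e. toward the south-west.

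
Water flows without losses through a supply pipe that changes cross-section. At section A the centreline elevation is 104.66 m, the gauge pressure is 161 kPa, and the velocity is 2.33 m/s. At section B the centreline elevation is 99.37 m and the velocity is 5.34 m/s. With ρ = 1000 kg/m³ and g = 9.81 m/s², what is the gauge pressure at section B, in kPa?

Pressure head at A: ψ₁ = P₁/(ρg) = 161×1000 / (1000 × 9.81) = 16.41 m.
Velocity heads: v₁²/2g = 2.33²/19.62 = 0.277 m; v₂²/2g = 5.34²/19.62 = 1.453 m.
Total head H = z₁ + ψ₁ + v₁²/2g = 104.66 + 16.41 + 0.277 = 121.35 m.
ψ₂ = H − z₂ − v₂²/2g = 121.35 − 99.37 − 1.453 = 20.53 m.
P₂ = ρgψ₂ = 1000 × 9.81 × 20.53 ≈ 201 kPa.

P₂ ≈ 201 kPa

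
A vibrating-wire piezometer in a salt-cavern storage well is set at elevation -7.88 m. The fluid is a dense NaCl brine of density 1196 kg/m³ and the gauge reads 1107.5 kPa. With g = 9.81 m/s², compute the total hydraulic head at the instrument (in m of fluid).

ψ = P/(ρg) = 1107.5×1000 / (1196 × 9.81) = 94.39 m.
h = z + ψ = -7.88 + 94.39 = 86.51 m.

h ≈ 86.51 m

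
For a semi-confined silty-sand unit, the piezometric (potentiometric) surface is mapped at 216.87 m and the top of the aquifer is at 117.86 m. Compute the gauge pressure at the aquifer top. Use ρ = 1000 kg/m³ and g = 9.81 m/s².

Pressure head at the aquifer top: ψ = h − z = 216.87 − 117.86 = 99.01 m.
P = ρgψ = 1000 × 9.81 × 99.01 = 971288 Pa ≈ 971 kPa.

P ≈ 971 kPa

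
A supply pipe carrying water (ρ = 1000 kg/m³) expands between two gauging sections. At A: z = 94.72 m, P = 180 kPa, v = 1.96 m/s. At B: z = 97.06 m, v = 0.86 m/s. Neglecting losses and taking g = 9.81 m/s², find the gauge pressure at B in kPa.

P₂ ≈ 159 kPa

Pressure head at A: ψ₁ = P₁/(ρg) = 180×1000 / (1000 × 9.81) = 18.35 m.
Velocity heads: v₁²/2g = 1.96²/19.62 = 0.196 m; v₂²/2g = 0.86²/19.62 = 0.038 m.
Total head H = z₁ + ψ₁ + v₁²/2g = 94.72 + 18.35 + 0.196 = 113.27 m.
ψ₂ = H − z₂ − v₂²/2g = 113.27 − 97.06 − 0.038 = 16.17 m.
P₂ = ρgψ₂ = 1000 × 9.81 × 16.17 ≈ 159 kPa.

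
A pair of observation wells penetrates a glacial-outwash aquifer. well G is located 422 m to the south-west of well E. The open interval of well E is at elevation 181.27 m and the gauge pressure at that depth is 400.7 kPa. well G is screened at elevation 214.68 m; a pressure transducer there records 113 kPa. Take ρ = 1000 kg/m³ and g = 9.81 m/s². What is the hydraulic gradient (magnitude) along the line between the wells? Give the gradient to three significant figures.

i ≈ 0.00967

Pressure head at well E: ψ = P/(ρg) = 400.7×1000 / (1000 × 9.81) = 40.85 m.
Total head at well E: h = z + ψ = 181.27 + 40.85 = 222.12 m.
Pressure head at well G: ψ = P/(ρg) = 113×1000 / (1000 × 9.81) = 11.52 m.
Total head at well G: h = z + ψ = 214.68 + 11.52 = 226.20 m.
Head difference: h(well E) − h(well G) = 222.12 − 226.20 = -4.08 m.
Hydraulic gradient: i = |Δh| / L = 4.08 / 422 = 0.00967.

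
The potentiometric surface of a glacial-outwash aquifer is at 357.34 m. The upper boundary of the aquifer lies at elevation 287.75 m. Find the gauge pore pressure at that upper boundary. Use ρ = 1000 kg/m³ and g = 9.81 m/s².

P ≈ 683 kPa

Pressure head at the aquifer top: ψ = h − z = 357.34 − 287.75 = 69.59 m.
P = ρgψ = 1000 × 9.81 × 69.59 = 682678 Pa ≈ 683 kPa.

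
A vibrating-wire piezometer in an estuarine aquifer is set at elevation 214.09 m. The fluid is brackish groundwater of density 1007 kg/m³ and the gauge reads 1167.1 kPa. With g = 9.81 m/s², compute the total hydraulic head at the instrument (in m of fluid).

h ≈ 332.23 m

ψ = P/(ρg) = 1167.1×1000 / (1007 × 9.81) = 118.14 m.
h = z + ψ = 214.09 + 118.14 = 332.23 m.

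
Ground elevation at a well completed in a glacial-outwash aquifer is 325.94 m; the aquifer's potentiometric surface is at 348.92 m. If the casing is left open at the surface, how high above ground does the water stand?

≈ 22.98 m above ground

Water rises to the potentiometric surface, so the rise above ground = 348.92 − 325.94 = 22.98 m.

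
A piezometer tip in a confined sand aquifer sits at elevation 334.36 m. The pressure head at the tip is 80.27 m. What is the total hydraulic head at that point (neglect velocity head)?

h = z + ψ = 334.36 + 80.27 = 414.63 m.

h ≈ 414.63 m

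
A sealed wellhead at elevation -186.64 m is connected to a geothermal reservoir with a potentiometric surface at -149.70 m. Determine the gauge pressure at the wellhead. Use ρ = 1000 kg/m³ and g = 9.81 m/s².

Head above the cap: Δh = -149.70 − (-186.64) = 36.94 m.
P = ρgΔh = 1000 × 9.81 × 36.94 = 362381 Pa ≈ 362 kPa.

P ≈ 362 kPa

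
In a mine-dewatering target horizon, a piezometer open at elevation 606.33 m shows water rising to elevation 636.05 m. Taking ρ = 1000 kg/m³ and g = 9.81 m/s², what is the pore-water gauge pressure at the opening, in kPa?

P ≈ 292 kPa

Pressure head ψ = h − z = 636.05 − 606.33 = 29.72 m.
P = ρgψ = 1000 × 9.81 × 29.72 = 291553 Pa ≈ 292 kPa.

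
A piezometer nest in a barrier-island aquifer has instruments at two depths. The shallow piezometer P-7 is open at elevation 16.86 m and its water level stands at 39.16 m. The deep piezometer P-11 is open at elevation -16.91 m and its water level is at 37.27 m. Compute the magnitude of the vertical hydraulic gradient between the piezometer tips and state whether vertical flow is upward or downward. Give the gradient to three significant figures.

|i_v| ≈ 0.0560; vertical flow is downward

Total head at P-7: h = 39.16 m (water level in the standpipe).
Total head at P-11: h = 37.27 m.
Δh = h(P-7) − h(P-11) = 39.16 − 37.27 = 1.89 m.
Vertical separation Δz = 16.86 − (-16.91) = 33.77 m.
|i_v| = |Δh| / Δz = 1.89 / 33.77 = 0.0560.
Head is higher in the shallow piezometer, so vertical flow is downward (recharge condition).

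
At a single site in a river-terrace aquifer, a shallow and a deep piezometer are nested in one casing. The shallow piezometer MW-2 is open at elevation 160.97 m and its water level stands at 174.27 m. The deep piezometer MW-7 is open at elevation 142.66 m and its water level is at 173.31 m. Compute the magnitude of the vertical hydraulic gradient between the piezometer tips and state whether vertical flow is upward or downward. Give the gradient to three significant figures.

|i_v| ≈ 0.0524; vertical flow is downward

Total head at MW-2: h = 174.27 m (water level in the standpipe).
Total head at MW-7: h = 173.31 m.
Δh = h(MW-2) − h(MW-7) = 174.27 − 173.31 = 0.96 m.
Vertical separation Δz = 160.97 − 142.66 = 18.31 m.
|i_v| = |Δh| / Δz = 0.96 / 18.31 = 0.0524.
Head is higher in the shallow piezometer, so vertical flow is downward (recharge condition).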